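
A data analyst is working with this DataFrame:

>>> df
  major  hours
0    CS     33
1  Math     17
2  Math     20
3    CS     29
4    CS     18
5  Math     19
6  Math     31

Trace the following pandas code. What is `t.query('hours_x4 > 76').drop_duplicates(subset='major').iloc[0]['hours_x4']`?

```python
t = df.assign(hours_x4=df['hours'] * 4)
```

add column hours_x4 = df['hours'] * 4:
  major  hours  hours_x4
0    CS     33       132
1  Math     17        68
2  Math     20        80
3    CS     29       116
4    CS     18        72
5  Math     19        76
6  Math     31       124
filter rows where hours_x4 > 76:
  major  hours  hours_x4
0    CS     33       132
2  Math     20        80
3    CS     29       116
6  Math     31       124
drop duplicate major (keep=first):
  major  hours  hours_x4
0    CS     33       132
2  Math     20        80
value at position 0, column 'hours_x4' → 132

132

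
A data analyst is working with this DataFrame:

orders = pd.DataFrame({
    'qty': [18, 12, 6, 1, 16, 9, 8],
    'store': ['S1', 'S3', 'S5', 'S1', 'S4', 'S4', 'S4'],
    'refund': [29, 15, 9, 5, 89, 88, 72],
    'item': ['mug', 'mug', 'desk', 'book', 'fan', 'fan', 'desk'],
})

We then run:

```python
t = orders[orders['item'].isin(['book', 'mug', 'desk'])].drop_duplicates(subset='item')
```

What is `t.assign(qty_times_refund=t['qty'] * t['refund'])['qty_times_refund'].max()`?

filter rows where item in ['book', 'mug', 'desk']:
   qty store  refund  item
0   18    S1      29   mug
1   12    S3      15   mug
2    6    S5       9  desk
3    1    S1       5  book
6    8    S4      72  desk
drop duplicate item (keep=first):
   qty store  refund  item
0   18    S1      29   mug
2    6    S5       9  desk
3    1    S1       5  book
add column qty_times_refund = t['qty'] * t['refund']:
   qty store  refund  item  qty_times_refund
0   18    S1      29   mug               522
2    6    S5       9  desk                54
3    1    S1       5  book                 5
Taking the max of column 'qty_times_refund' gives 522.

522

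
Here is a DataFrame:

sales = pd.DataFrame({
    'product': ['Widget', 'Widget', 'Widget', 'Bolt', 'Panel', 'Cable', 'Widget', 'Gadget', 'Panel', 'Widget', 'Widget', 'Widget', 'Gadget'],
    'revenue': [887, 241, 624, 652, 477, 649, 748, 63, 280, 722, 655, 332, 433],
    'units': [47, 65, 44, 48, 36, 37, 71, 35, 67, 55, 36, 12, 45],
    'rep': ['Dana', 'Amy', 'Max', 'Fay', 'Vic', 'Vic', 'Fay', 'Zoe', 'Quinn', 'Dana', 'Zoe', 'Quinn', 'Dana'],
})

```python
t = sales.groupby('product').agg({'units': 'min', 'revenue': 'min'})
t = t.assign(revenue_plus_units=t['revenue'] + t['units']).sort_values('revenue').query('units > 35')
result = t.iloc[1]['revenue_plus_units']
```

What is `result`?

686

group by product: min(units), min(revenue):
         units  revenue
product                
Bolt        48      652
Cable       37      649
Gadget      35       63
Panel       36      280
Widget      12      241
add column revenue_plus_units = t['revenue'] + t['units']:
         units  revenue  revenue_plus_units
product                                    
Bolt        48      652                 700
Cable       37      649                 686
Gadget      35       63                  98
Panel       36      280                 316
Widget      12      241                 253
sort by revenue:
         units  revenue  revenue_plus_units
product                                    
Gadget      35       63                  98
Widget      12      241                 253
Panel       36      280                 316
Cable       37      649                 686
Bolt        48      652                 700
filter rows where units > 35:
         units  revenue  revenue_plus_units
product                                    
Panel       36      280                 316
Cable       37      649                 686
Bolt        48      652                 700
Taking the value at position 1, column 'revenue_plus_units' gives 686.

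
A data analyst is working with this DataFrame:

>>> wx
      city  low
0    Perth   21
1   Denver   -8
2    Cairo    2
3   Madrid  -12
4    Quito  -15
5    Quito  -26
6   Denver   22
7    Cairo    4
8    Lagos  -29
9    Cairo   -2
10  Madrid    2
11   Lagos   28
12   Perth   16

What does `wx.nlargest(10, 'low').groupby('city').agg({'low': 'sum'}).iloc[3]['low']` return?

take 10 rows with largest low:
      city  low
11   Lagos   28
6   Denver   22
0    Perth   21
12   Perth   16
7    Cairo    4
2    Cairo    2
10  Madrid    2
9    Cairo   -2
1   Denver   -8
3   Madrid  -12
group by city, sum of low:
        low
city       
Cairo     4
Denver   14
Lagos    28
Madrid  -10
Perth    37

-10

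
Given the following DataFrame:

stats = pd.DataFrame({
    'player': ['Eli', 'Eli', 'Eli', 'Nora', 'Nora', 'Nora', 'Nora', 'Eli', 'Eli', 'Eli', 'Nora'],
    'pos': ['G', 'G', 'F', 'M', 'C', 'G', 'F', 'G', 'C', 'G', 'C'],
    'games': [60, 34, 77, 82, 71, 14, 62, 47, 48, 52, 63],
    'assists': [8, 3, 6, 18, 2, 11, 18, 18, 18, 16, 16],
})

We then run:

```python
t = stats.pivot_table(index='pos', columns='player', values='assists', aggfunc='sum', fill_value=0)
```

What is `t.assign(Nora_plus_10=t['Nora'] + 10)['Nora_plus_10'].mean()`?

26.25

pivot: rows=pos, cols=player, sum(assists):
player  Eli  Nora
pos              
C        18    18
F         6    18
G        45    11
M         0    18
add column Nora_plus_10 = t['Nora'] + 10:
player  Eli  Nora  Nora_plus_10
pos                            
C        18    18            28
F         6    18            28
G        45    11            21
M         0    18            28
Hence 26.25.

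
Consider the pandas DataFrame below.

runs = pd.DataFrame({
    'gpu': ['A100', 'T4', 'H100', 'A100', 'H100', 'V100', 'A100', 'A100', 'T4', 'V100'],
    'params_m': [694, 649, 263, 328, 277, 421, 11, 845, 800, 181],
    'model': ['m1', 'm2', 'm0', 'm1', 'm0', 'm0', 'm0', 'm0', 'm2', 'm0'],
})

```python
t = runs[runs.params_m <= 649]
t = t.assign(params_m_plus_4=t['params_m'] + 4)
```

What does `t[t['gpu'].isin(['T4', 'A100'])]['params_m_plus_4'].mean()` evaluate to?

333.333333333

filter rows where params_m <= 649:
    gpu  params_m model
1    T4       649    m2
2  H100       263    m0
3  A100       328    m1
4  H100       277    m0
5  V100       421    m0
6  A100        11    m0
9  V100       181    m0
add column params_m_plus_4 = t['params_m'] + 4:
    gpu  params_m model  params_m_plus_4
1    T4       649    m2              653
2  H100       263    m0              267
3  A100       328    m1              332
4  H100       277    m0              281
5  V100       421    m0              425
6  A100        11    m0               15
9  V100       181    m0              185
filter rows where gpu in ['T4', 'A100']:
    gpu  params_m model  params_m_plus_4
1    T4       649    m2              653
3  A100       328    m1              332
6  A100        11    m0               15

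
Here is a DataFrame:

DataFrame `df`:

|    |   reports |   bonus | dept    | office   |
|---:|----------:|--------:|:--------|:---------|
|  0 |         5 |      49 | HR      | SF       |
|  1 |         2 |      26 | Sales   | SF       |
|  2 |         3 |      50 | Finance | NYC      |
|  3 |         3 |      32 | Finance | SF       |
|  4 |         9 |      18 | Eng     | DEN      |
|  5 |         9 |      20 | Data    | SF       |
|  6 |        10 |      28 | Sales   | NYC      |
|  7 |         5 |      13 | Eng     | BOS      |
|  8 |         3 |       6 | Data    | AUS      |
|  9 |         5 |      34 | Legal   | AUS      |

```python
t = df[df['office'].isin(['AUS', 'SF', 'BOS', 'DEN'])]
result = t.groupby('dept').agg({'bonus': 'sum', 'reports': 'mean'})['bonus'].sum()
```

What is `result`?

filter rows where office in ['AUS', 'SF', 'BOS', 'DEN']:
   reports  bonus     dept office
0        5     49       HR     SF
1        2     26    Sales     SF
3        3     32  Finance     SF
4        9     18      Eng    DEN
5        9     20     Data     SF
7        5     13      Eng    BOS
8        3      6     Data    AUS
9        5     34    Legal    AUS
group by dept: sum(bonus), mean(reports):
         bonus  reports
dept                   
Data        26      6.0
Eng         31      7.0
Finance     32      3.0
HR          49      5.0
Legal       34      5.0
Sales       26      2.0
Hence 198.

198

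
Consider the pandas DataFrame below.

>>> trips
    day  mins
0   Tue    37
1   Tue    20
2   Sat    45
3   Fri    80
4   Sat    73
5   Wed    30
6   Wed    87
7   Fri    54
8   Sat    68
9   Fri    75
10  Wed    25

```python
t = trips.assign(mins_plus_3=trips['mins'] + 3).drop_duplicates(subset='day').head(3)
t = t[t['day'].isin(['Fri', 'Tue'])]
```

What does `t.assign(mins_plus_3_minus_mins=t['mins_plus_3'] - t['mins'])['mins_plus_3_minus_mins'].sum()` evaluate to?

add column mins_plus_3 = trips['mins'] + 3:
    day  mins  mins_plus_3
0   Tue    37           40
1   Tue    20           23
2   Sat    45           48
3   Fri    80           83
4   Sat    73           76
5   Wed    30           33
6   Wed    87           90
7   Fri    54           57
8   Sat    68           71
9   Fri    75           78
10  Wed    25           28
drop duplicate day (keep=first):
   day  mins  mins_plus_3
0  Tue    37           40
2  Sat    45           48
3  Fri    80           83
5  Wed    30           33
take first 3 rows:
   day  mins  mins_plus_3
0  Tue    37           40
2  Sat    45           48
3  Fri    80           83
filter rows where day in ['Fri', 'Tue']:
   day  mins  mins_plus_3
0  Tue    37           40
3  Fri    80           83
add column mins_plus_3_minus_mins = t['mins_plus_3'] - t['mins']:
   day  mins  mins_plus_3  mins_plus_3_minus_mins
0  Tue    37           40                       3
3  Fri    80           83                       3
Then the sum of column 'mins_plus_3_minus_mins': 6

6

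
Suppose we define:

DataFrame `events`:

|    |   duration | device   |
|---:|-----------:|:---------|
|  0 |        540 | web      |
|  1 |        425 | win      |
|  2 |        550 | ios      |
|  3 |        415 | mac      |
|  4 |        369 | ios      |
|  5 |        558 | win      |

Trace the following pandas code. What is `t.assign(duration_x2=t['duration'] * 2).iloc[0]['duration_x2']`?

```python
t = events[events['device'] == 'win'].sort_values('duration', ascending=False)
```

filter rows where device == 'win':
   duration device
1       425    win
5       558    win
sort by duration descending:
   duration device
5       558    win
1       425    win
add column duration_x2 = t['duration'] * 2:
   duration device  duration_x2
5       558    win         1116
1       425    win          850
value at position 0, column 'duration_x2' → 1116

1116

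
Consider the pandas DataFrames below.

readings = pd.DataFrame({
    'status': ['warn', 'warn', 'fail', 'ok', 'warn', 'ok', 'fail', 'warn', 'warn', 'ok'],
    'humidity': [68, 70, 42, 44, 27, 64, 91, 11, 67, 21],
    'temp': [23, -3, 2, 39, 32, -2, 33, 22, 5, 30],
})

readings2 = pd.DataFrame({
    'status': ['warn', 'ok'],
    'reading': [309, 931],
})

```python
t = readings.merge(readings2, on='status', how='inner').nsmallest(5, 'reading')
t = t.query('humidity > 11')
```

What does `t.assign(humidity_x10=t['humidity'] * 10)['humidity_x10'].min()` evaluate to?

merge on 'status' (how='inner') → 8 rows:
  status  humidity  temp  reading
0   warn        68    23      309
1   warn        70    -3      309
2     ok        44    39      931
3   warn        27    32      309
4     ok        64    -2      931
5   warn        11    22      309
6   warn        67     5      309
7     ok        21    30      931
take 5 rows with smallest reading:
  status  humidity  temp  reading
0   warn        68    23      309
1   warn        70    -3      309
3   warn        27    32      309
5   warn        11    22      309
6   warn        67     5      309
filter rows where humidity > 11:
  status  humidity  temp  reading
0   warn        68    23      309
1   warn        70    -3      309
3   warn        27    32      309
6   warn        67     5      309
add column humidity_x10 = t['humidity'] * 10:
  status  humidity  temp  reading  humidity_x10
0   warn        68    23      309           680
1   warn        70    -3      309           700
3   warn        27    32      309           270
6   warn        67     5      309           670

270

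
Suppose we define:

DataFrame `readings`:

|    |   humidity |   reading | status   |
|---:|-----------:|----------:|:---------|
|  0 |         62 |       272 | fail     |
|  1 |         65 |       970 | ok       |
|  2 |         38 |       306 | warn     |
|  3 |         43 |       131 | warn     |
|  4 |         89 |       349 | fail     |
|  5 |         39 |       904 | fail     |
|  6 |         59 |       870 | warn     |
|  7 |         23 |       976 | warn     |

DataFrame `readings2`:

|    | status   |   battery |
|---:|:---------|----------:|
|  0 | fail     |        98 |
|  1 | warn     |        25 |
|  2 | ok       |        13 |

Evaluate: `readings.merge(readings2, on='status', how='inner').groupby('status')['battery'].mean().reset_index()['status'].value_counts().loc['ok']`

merge on 'status' (how='inner') → 8 rows:
   humidity  reading status  battery
0        62      272   fail       98
1        65      970     ok       13
2        38      306   warn       25
3        43      131   warn       25
4        89      349   fail       98
5        39      904   fail       98
6        59      870   warn       25
7        23      976   warn       25
group by status, mean of battery:
status
fail    98.0
ok      13.0
warn    25.0
Name: battery, dtype: float64
reset_index():
  status  battery
0   fail     98.0
1     ok     13.0
2   warn     25.0
value_counts of status:
status
fail    1
ok      1
warn    1
Name: count, dtype: int64

1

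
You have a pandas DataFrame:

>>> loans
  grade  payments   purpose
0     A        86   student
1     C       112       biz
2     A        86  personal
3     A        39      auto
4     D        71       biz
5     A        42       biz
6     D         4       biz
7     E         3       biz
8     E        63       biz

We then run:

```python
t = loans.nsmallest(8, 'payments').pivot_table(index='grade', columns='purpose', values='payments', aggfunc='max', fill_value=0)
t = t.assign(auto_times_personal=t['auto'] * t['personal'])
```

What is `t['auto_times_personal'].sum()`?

take 8 rows with smallest payments:
  grade  payments   purpose
7     E         3       biz
6     D         4       biz
3     A        39      auto
5     A        42       biz
8     E        63       biz
4     D        71       biz
0     A        86   student
2     A        86  personal
pivot: rows=grade, cols=purpose, max(payments):
purpose  auto  biz  personal  student
grade                                
A          39   42        86       86
D           0   71         0        0
E           0   63         0        0
add column auto_times_personal = t['auto'] * t['personal']:
purpose  auto  biz  personal  student  auto_times_personal
grade                                                     
A          39   42        86       86                 3354
D           0   71         0        0                    0
E           0   63         0        0                    0
Finally, sum of column 'auto_times_personal' = 3354.

3354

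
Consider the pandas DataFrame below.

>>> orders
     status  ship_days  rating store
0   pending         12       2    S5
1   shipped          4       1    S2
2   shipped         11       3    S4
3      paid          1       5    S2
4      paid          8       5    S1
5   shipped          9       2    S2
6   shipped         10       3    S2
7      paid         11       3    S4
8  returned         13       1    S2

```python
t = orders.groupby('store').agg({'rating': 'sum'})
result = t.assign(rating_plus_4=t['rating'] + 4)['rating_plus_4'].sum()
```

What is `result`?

group by store, sum of rating:
       rating
store        
S1          5
S2         12
S4          6
S5          2
add column rating_plus_4 = t['rating'] + 4:
       rating  rating_plus_4
store                       
S1          5              9
S2         12             16
S4          6             10
S5          2              6
Hence 41.

41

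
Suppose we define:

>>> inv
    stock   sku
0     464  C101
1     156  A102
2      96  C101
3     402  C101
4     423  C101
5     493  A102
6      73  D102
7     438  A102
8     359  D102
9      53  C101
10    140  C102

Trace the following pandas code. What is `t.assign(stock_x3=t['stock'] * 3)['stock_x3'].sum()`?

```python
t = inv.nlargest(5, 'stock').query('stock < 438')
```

2475

take 5 rows with largest stock:
   stock   sku
5    493  A102
0    464  C101
7    438  A102
4    423  C101
3    402  C101
filter rows where stock < 438:
   stock   sku
4    423  C101
3    402  C101
add column stock_x3 = t['stock'] * 3:
   stock   sku  stock_x3
4    423  C101      1269
3    402  C101      1206
The sum of column 'stock_x3' is 2475.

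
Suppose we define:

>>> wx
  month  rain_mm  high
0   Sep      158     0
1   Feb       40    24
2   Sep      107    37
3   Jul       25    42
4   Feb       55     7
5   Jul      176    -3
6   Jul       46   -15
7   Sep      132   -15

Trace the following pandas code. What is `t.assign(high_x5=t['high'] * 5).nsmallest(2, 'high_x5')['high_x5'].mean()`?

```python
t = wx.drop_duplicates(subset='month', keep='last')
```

-75.0

drop duplicate month (keep=last):
  month  rain_mm  high
4   Feb       55     7
6   Jul       46   -15
7   Sep      132   -15
add column high_x5 = t['high'] * 5:
  month  rain_mm  high  high_x5
4   Feb       55     7       35
6   Jul       46   -15      -75
7   Sep      132   -15      -75
take 2 rows with smallest high_x5:
  month  rain_mm  high  high_x5
6   Jul       46   -15      -75
7   Sep      132   -15      -75
Finally, mean of column 'high_x5' = -75.0.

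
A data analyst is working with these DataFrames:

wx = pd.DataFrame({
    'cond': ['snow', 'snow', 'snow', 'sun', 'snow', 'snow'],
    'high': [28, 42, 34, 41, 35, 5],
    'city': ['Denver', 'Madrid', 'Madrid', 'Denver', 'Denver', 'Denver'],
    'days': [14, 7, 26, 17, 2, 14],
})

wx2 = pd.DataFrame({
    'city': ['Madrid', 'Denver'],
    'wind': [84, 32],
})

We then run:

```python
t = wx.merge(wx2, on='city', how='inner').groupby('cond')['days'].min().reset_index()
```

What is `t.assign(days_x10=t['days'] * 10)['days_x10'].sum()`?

190

merge on 'city' (how='inner') → 6 rows:
   cond  high    city  days  wind
0  snow    28  Denver    14    32
1  snow    42  Madrid     7    84
2  snow    34  Madrid    26    84
3   sun    41  Denver    17    32
4  snow    35  Denver     2    32
5  snow     5  Denver    14    32
group by cond, min of days:
cond
snow     2
sun     17
Name: days, dtype: int64
reset_index():
   cond  days
0  snow     2
1   sun    17
add column days_x10 = t['days'] * 10:
   cond  days  days_x10
0  snow     2        20
1   sun    17       170
Taking the sum of column 'days_x10' gives 190.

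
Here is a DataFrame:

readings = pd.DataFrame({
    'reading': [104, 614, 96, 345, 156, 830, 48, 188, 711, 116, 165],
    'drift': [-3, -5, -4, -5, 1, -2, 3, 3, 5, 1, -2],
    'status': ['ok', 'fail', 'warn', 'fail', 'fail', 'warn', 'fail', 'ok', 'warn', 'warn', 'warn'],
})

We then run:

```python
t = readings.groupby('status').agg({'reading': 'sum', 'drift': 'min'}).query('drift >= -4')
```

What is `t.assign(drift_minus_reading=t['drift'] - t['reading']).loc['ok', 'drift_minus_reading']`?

-295

group by status: sum(reading), min(drift):
        reading  drift
status                
fail       1163     -5
ok          292     -3
warn       1918     -4
filter rows where drift >= -4:
        reading  drift
status                
ok          292     -3
warn       1918     -4
add column drift_minus_reading = t['drift'] - t['reading']:
        reading  drift  drift_minus_reading
status                                     
ok          292     -3                 -295
warn       1918     -4                -1922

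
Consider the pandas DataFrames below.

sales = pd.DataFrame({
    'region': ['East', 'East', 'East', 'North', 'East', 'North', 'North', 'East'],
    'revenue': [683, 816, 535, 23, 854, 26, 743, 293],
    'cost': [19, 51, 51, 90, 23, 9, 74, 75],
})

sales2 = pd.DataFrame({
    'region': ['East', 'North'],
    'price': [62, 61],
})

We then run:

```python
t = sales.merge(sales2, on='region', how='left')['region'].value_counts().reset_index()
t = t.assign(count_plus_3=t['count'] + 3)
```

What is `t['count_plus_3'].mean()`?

merge on 'region' (how='left') → 8 rows:
  region  revenue  cost  price
0   East      683    19     62
1   East      816    51     62
2   East      535    51     62
3  North       23    90     61
4   East      854    23     62
5  North       26     9     61
6  North      743    74     61
7   East      293    75     62
value_counts of region:
region
East     5
North    3
Name: count, dtype: int64
reset_index():
  region  count
0   East      5
1  North      3
add column count_plus_3 = t['count'] + 3:
  region  count  count_plus_3
0   East      5             8
1  North      3             6
So mean() = 7.0.

7.0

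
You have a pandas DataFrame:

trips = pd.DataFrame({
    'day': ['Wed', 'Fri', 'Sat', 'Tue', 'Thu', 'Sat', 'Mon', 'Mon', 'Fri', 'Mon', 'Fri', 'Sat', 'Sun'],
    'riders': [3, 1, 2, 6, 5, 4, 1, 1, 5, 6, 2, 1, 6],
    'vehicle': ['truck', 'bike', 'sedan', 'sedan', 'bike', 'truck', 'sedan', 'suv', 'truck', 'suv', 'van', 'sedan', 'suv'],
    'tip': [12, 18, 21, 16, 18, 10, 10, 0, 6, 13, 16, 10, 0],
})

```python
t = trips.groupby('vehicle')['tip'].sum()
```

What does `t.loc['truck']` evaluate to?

group by vehicle, sum of tip:
vehicle
bike     36
sedan    57
suv      13
truck    28
van      16
Name: tip, dtype: int64
Reading off the value at index 'truck', we get 28.

28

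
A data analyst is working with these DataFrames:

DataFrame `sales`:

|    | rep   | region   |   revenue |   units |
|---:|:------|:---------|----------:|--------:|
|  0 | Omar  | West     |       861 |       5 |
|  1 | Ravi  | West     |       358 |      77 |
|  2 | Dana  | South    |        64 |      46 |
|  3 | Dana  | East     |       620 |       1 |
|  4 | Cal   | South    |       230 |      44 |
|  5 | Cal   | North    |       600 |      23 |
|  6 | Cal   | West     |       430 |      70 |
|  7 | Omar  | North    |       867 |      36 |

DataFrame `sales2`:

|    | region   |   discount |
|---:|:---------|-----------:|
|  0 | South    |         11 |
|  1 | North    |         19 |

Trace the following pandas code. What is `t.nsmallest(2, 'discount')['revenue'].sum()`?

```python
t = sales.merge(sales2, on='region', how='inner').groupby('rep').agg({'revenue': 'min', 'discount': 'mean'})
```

294

merge on 'region' (how='inner') → 4 rows:
    rep region  revenue  units  discount
0  Dana  South       64     46        11
1   Cal  South      230     44        11
2   Cal  North      600     23        19
3  Omar  North      867     36        19
group by rep: min(revenue), mean(discount):
      revenue  discount
rep                    
Cal       230      15.0
Dana       64      11.0
Omar      867      19.0
take 2 rows with smallest discount:
      revenue  discount
rep                    
Dana       64      11.0
Cal       230      15.0
So sum() = 294.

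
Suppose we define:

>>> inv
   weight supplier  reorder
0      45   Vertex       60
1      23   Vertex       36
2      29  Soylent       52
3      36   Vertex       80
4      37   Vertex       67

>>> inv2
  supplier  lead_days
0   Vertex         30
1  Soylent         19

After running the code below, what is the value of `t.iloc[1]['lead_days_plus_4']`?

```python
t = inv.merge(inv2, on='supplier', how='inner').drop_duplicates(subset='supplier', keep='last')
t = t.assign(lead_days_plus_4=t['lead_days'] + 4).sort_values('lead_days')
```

34

merge on 'supplier' (how='inner') → 5 rows:
   weight supplier  reorder  lead_days
0      45   Vertex       60         30
1      23   Vertex       36         30
2      29  Soylent       52         19
3      36   Vertex       80         30
4      37   Vertex       67         30
drop duplicate supplier (keep=last):
   weight supplier  reorder  lead_days
2      29  Soylent       52         19
4      37   Vertex       67         30
add column lead_days_plus_4 = t['lead_days'] + 4:
   weight supplier  reorder  lead_days  lead_days_plus_4
2      29  Soylent       52         19                23
4      37   Vertex       67         30                34
sort by lead_days:
   weight supplier  reorder  lead_days  lead_days_plus_4
2      29  Soylent       52         19                23
4      37   Vertex       67         30                34
value at position 1, column 'lead_days_plus_4' → 34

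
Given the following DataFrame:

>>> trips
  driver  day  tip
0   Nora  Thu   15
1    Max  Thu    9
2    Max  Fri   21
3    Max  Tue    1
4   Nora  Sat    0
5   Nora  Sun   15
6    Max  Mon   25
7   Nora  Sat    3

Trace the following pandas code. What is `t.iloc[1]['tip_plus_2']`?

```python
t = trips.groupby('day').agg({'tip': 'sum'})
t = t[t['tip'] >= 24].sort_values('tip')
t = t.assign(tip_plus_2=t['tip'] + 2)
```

27

group by day, sum of tip:
     tip
day     
Fri   21
Mon   25
Sat    3
Sun   15
Thu   24
Tue    1
filter rows where tip >= 24:
     tip
day     
Mon   25
Thu   24
sort by tip:
     tip
day     
Thu   24
Mon   25
add column tip_plus_2 = t['tip'] + 2:
     tip  tip_plus_2
day                 
Thu   24          26
Mon   25          27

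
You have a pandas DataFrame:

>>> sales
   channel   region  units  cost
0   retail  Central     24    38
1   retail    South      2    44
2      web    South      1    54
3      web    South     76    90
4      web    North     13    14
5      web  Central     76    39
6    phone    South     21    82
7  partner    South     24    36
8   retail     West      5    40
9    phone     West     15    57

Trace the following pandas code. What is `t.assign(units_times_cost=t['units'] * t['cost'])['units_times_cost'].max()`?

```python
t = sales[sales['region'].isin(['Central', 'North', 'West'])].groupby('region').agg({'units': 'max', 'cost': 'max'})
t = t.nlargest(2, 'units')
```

2964

filter rows where region in ['Central', 'North', 'West']:
  channel   region  units  cost
0  retail  Central     24    38
4     web    North     13    14
5     web  Central     76    39
8  retail     West      5    40
9   phone     West     15    57
group by region: max(units), max(cost):
         units  cost
region              
Central     76    39
North       13    14
West        15    57
take 2 rows with largest units:
         units  cost
region              
Central     76    39
West        15    57
add column units_times_cost = t['units'] * t['cost']:
         units  cost  units_times_cost
region                                
Central     76    39              2964
West        15    57               855
The max of column 'units_times_cost' is 2964.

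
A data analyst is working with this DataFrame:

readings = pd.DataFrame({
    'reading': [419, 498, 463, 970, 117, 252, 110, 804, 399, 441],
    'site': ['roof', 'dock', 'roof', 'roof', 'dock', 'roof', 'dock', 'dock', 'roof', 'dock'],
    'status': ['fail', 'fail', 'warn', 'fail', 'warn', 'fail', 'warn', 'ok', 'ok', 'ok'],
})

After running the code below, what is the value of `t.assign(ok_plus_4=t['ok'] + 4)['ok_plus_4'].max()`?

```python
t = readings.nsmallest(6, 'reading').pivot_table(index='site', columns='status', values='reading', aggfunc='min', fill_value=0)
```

445

take 6 rows with smallest reading:
   reading  site status
6      110  dock   warn
4      117  dock   warn
5      252  roof   fail
8      399  roof     ok
0      419  roof   fail
9      441  dock     ok
pivot: rows=site, cols=status, min(reading):
status  fail   ok  warn
site                   
dock       0  441   110
roof     252  399     0
add column ok_plus_4 = t['ok'] + 4:
status  fail   ok  warn  ok_plus_4
site                              
dock       0  441   110        445
roof     252  399     0        403
So max() = 445.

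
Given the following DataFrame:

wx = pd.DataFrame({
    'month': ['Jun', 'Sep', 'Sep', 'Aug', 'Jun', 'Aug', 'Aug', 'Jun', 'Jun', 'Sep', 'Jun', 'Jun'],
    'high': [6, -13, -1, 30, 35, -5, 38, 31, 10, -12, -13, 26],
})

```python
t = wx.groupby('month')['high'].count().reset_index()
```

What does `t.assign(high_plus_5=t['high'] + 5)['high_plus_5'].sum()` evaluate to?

group by month, count of high:
month
Aug    3
Jun    6
Sep    3
Name: high, dtype: int64
reset_index():
  month  high
0   Aug     3
1   Jun     6
2   Sep     3
add column high_plus_5 = t['high'] + 5:
  month  high  high_plus_5
0   Aug     3            8
1   Jun     6           11
2   Sep     3            8
Finally, sum of column 'high_plus_5' = 27.

27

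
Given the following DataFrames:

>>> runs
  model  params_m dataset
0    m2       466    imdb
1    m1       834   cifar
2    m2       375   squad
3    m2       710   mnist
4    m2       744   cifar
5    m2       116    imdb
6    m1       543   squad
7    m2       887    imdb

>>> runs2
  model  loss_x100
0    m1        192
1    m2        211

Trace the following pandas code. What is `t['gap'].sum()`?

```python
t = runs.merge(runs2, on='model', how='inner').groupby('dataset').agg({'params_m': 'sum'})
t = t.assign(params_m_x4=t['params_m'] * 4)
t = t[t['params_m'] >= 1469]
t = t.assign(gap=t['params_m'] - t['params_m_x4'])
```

-9141

merge on 'model' (how='inner') → 8 rows:
  model  params_m dataset  loss_x100
0    m2       466    imdb        211
1    m1       834   cifar        192
2    m2       375   squad        211
3    m2       710   mnist        211
4    m2       744   cifar        211
5    m2       116    imdb        211
6    m1       543   squad        192
7    m2       887    imdb        211
group by dataset, sum of params_m:
         params_m
dataset          
cifar        1578
imdb         1469
mnist         710
squad         918
add column params_m_x4 = t['params_m'] * 4:
         params_m  params_m_x4
dataset                       
cifar        1578         6312
imdb         1469         5876
mnist         710         2840
squad         918         3672
filter rows where params_m >= 1469:
         params_m  params_m_x4
dataset                       
cifar        1578         6312
imdb         1469         5876
add column gap = t['params_m'] - t['params_m_x4']:
         params_m  params_m_x4   gap
dataset                             
cifar        1578         6312 -4734
imdb         1469         5876 -4407
Taking the sum of column 'gap' gives -9141.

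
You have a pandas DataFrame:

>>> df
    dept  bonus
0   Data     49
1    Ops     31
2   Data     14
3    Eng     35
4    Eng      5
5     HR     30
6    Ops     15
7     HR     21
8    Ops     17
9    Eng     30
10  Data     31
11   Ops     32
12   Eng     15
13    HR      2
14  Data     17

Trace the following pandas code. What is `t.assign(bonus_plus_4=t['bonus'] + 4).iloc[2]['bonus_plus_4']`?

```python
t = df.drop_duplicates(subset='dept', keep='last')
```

drop duplicate dept (keep=last):
    dept  bonus
11   Ops     32
12   Eng     15
13    HR      2
14  Data     17
add column bonus_plus_4 = t['bonus'] + 4:
    dept  bonus  bonus_plus_4
11   Ops     32            36
12   Eng     15            19
13    HR      2             6
14  Data     17            21
value at position 2, column 'bonus_plus_4' → 6

6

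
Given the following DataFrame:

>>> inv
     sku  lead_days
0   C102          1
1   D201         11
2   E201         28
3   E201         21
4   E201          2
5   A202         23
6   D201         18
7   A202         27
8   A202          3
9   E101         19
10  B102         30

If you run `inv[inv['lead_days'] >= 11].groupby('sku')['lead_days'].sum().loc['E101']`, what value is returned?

filter rows where lead_days >= 11:
     sku  lead_days
1   D201         11
2   E201         28
3   E201         21
5   A202         23
6   D201         18
7   A202         27
9   E101         19
10  B102         30
group by sku, sum of lead_days:
sku
A202    50
B102    30
D201    29
E101    19
E201    49
Name: lead_days, dtype: int64
Then the value at index 'E101': 19

19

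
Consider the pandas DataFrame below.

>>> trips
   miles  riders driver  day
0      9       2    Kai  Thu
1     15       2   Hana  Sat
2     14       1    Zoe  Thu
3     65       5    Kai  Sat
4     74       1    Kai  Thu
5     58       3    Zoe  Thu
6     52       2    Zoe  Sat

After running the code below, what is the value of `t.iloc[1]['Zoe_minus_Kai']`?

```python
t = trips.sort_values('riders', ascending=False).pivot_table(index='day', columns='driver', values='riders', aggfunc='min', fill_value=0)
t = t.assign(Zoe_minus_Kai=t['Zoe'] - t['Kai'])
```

0

sort by riders descending:
   miles  riders driver  day
3     65       5    Kai  Sat
5     58       3    Zoe  Thu
0      9       2    Kai  Thu
1     15       2   Hana  Sat
6     52       2    Zoe  Sat
2     14       1    Zoe  Thu
4     74       1    Kai  Thu
pivot: rows=day, cols=driver, min(riders):
driver  Hana  Kai  Zoe
day                   
Sat        2    5    2
Thu        0    1    1
add column Zoe_minus_Kai = t['Zoe'] - t['Kai']:
driver  Hana  Kai  Zoe  Zoe_minus_Kai
day                                  
Sat        2    5    2             -3
Thu        0    1    1              0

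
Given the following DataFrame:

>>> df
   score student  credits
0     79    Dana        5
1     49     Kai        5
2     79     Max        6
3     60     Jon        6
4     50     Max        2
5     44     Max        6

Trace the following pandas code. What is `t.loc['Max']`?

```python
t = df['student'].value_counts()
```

3

value_counts of student:
student
Max     3
Dana    1
Kai     1
Jon     1
Name: count, dtype: int64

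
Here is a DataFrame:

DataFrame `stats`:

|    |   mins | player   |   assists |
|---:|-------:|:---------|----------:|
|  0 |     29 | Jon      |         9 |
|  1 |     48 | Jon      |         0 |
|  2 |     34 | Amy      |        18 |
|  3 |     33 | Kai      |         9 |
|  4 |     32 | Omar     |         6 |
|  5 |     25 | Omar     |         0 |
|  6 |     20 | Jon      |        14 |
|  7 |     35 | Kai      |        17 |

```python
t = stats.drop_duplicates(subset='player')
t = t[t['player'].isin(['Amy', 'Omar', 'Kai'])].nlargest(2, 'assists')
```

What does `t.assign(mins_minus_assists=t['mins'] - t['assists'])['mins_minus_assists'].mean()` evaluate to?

20.0

drop duplicate player (keep=first):
   mins player  assists
0    29    Jon        9
2    34    Amy       18
3    33    Kai        9
4    32   Omar        6
filter rows where player in ['Amy', 'Omar', 'Kai']:
   mins player  assists
2    34    Amy       18
3    33    Kai        9
4    32   Omar        6
take 2 rows with largest assists:
   mins player  assists
2    34    Amy       18
3    33    Kai        9
add column mins_minus_assists = t['mins'] - t['assists']:
   mins player  assists  mins_minus_assists
2    34    Amy       18                  16
3    33    Kai        9                  24
The mean of column 'mins_minus_assists' is 20.0.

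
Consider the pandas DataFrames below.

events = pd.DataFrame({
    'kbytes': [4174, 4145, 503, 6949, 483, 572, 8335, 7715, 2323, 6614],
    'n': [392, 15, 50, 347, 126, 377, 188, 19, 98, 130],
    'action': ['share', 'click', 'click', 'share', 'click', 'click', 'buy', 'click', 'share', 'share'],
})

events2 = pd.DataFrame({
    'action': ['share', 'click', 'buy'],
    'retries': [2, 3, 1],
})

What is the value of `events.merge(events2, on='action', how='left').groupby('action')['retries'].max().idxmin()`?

buy

merge on 'action' (how='left') → 10 rows:
   kbytes    n action  retries
0    4174  392  share        2
1    4145   15  click        3
2     503   50  click        3
3    6949  347  share        2
4     483  126  click        3
5     572  377  click        3
6    8335  188    buy        1
7    7715   19  click        3
8    2323   98  share        2
9    6614  130  share        2
group by action, max of retries:
action
buy      1
click    3
share    2
Name: retries, dtype: int64
Finally, label with the smallest value = buy.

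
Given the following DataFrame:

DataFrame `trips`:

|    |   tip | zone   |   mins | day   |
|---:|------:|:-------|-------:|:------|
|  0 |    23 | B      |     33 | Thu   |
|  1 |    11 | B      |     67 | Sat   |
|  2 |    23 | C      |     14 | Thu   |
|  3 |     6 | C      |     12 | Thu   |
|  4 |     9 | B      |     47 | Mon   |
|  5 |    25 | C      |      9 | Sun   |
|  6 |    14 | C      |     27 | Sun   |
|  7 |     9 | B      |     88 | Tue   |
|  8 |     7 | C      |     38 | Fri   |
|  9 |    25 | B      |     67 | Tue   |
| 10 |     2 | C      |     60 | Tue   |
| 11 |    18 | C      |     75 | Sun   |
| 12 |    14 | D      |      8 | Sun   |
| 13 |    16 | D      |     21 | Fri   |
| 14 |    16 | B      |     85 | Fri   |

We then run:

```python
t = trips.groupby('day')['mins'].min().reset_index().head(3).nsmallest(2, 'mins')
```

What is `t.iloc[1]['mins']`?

group by day, min of mins:
day
Fri    21
Mon    47
Sat    67
Sun     8
Thu    12
Tue    60
Name: mins, dtype: int64
reset_index():
   day  mins
0  Fri    21
1  Mon    47
2  Sat    67
3  Sun     8
4  Thu    12
5  Tue    60
take first 3 rows:
   day  mins
0  Fri    21
1  Mon    47
2  Sat    67
take 2 rows with smallest mins:
   day  mins
0  Fri    21
1  Mon    47
Hence 47.

47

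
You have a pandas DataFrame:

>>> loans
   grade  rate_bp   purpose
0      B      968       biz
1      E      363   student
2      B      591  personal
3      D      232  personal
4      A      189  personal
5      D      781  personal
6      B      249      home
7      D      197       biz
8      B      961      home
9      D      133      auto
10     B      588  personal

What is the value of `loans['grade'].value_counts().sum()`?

11

value_counts of grade:
grade
B    5
D    4
E    1
A    1
Name: count, dtype: int64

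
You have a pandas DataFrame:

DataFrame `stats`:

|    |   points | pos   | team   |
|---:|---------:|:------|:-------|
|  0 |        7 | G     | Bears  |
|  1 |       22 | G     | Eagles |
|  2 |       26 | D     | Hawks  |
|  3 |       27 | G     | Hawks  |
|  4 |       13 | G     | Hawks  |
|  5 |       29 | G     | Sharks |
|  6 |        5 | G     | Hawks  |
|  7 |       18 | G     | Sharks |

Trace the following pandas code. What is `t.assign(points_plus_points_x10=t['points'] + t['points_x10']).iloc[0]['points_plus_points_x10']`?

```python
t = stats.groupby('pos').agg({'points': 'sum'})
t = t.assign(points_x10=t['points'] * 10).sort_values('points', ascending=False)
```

group by pos, sum of points:
     points
pos        
D        26
G       121
add column points_x10 = t['points'] * 10:
     points  points_x10
pos                    
D        26         260
G       121        1210
sort by points descending:
     points  points_x10
pos                    
G       121        1210
D        26         260
add column points_plus_points_x10 = t['points'] + t['points_x10']:
     points  points_x10  points_plus_points_x10
pos                                            
G       121        1210                    1331
D        26         260                     286
Then the value at position 0, column 'points_plus_points_x10': 1331

1331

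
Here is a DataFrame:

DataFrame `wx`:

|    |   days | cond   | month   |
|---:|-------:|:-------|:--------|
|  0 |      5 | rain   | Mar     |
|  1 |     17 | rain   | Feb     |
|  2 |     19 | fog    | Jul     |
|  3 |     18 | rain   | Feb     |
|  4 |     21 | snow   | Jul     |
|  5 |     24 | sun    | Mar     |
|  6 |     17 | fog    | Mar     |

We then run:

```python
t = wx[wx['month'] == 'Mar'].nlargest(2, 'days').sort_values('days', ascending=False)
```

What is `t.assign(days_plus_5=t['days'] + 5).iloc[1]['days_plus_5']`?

22

filter rows where month == 'Mar':
   days  cond month
0     5  rain   Mar
5    24   sun   Mar
6    17   fog   Mar
take 2 rows with largest days:
   days cond month
5    24  sun   Mar
6    17  fog   Mar
sort by days descending:
   days cond month
5    24  sun   Mar
6    17  fog   Mar
add column days_plus_5 = t['days'] + 5:
   days cond month  days_plus_5
5    24  sun   Mar           29
6    17  fog   Mar           22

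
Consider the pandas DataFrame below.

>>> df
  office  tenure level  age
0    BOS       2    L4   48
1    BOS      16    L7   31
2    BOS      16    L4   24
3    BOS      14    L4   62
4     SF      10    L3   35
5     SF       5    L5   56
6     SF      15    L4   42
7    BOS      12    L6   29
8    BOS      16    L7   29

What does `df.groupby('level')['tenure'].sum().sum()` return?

106

group by level, sum of tenure:
level
L3    10
L4    47
L5     5
L6    12
L7    32
Name: tenure, dtype: int64
Reading off the sum of the resulting series, we get 106.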